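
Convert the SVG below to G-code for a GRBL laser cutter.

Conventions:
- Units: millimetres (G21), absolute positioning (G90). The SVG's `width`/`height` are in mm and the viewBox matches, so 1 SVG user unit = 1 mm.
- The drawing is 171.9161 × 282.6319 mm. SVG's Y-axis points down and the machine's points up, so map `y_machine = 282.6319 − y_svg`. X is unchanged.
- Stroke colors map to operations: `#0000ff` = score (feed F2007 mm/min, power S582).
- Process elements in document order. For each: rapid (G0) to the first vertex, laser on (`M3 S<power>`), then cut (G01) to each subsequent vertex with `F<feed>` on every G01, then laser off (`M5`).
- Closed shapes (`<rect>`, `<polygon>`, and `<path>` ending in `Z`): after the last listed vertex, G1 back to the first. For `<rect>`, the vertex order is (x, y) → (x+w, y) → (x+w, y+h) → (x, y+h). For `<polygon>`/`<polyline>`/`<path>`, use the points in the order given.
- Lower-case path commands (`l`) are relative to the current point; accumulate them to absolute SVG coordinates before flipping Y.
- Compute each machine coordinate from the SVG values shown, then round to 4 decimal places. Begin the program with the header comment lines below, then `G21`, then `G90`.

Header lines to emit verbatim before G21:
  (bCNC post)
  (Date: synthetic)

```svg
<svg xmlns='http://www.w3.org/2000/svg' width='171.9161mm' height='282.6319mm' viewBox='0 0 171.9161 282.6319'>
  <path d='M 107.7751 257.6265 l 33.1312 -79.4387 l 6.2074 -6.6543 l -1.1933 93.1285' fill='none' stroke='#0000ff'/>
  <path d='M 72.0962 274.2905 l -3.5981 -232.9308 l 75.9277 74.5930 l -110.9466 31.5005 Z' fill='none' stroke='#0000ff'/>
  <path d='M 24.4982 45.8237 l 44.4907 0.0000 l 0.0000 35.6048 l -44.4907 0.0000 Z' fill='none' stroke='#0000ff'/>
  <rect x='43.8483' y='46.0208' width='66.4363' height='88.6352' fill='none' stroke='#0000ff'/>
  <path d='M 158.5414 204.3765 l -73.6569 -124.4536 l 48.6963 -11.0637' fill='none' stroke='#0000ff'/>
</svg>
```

1 u = 1 mm; y_m = 282.6319 − y.

[1] `<path>` open polyline, #0000ff→score S582 F2007: (107.7751,25.0054) → (140.9063,104.4441) → (147.1137,111.0984) → (145.9204,17.9699)

[2] `<path>` closed polygon, #0000ff→score S582 F2007: (72.0962,8.3414) → (68.4981,241.2722) → (144.4258,166.6792) → (33.4792,135.1787) → (72.0962,8.3414) (closed)

[3] `<path>` rectangle, #0000ff→score S582 F2007: (24.4982,236.8082) → (68.9889,236.8082) → (68.9889,201.2034) → (24.4982,201.2034) → (24.4982,236.8082) (closed)

[4] `<rect>` rectangle, #0000ff→score S582 F2007: (43.8483,236.6111) → (110.2846,236.6111) → (110.2846,147.9759) → (43.8483,147.9759) → (43.8483,236.6111) (closed)

[5] `<path>` open polyline, #0000ff→score S582 F2007: (158.5414,78.2554) → (84.8845,202.7090) → (133.5808,213.7727)

(bCNC post)
(Date: synthetic)
G21
G90
G0 X107.7751 Y25.0054
M3 S582
G01 X140.9063 Y104.4441 F2007
G01 X147.1137 Y111.0984 F2007
G01 X145.9204 Y17.9699 F2007
M5
G0 X72.0962 Y8.3414
M3 S582
G01 X68.4981 Y241.2722 F2007
G01 X144.4258 Y166.6792 F2007
G01 X33.4792 Y135.1787 F2007
G01 X72.0962 Y8.3414 F2007
M5
G0 X24.4982 Y236.8082
M3 S582
G01 X68.9889 Y236.8082 F2007
G01 X68.9889 Y201.2034 F2007
G01 X24.4982 Y201.2034 F2007
G01 X24.4982 Y236.8082 F2007
M5
G0 X43.8483 Y236.6111
M3 S582
G01 X110.2846 Y236.6111 F2007
G01 X110.2846 Y147.9759 F2007
G01 X43.8483 Y147.9759 F2007
G01 X43.8483 Y236.6111 F2007
M5
G0 X158.5414 Y78.2554
M3 S582
G01 X84.8845 Y202.7090 F2007
G01 X133.5808 Y213.7727 F2007
M5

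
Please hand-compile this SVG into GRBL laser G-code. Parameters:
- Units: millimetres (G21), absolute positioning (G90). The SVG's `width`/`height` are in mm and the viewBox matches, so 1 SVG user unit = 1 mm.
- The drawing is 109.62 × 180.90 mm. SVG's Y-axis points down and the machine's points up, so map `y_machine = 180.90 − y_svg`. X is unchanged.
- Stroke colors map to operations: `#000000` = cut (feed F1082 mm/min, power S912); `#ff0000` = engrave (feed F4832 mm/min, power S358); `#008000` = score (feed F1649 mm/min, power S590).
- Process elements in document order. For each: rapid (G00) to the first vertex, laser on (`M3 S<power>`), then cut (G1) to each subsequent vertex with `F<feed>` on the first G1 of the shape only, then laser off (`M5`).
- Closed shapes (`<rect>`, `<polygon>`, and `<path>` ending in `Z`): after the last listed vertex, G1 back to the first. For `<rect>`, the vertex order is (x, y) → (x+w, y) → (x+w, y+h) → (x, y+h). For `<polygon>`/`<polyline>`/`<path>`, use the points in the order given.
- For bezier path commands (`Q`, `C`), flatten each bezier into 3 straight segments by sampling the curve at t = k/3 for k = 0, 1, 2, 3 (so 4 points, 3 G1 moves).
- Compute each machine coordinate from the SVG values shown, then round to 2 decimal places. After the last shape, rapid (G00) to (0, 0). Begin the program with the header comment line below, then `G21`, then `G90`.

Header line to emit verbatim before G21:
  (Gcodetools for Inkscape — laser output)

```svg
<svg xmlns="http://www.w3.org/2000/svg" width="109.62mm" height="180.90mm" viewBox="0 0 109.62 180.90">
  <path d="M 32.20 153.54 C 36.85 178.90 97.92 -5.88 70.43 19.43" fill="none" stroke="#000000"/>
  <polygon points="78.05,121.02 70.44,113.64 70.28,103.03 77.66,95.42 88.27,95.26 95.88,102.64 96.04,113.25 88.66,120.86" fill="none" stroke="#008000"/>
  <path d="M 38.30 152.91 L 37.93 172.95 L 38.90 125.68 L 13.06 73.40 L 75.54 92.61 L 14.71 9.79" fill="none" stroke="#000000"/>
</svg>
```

(Gcodetools for Inkscape — laser output)
G21
G90
G00 X32.20 Y27.36
M3 S912
G1 X50.29 Y56.48 F1082
G1 X73.77 Y132.31
G1 X70.43 Y161.47
M5
G00 X78.05 Y59.88
M3 S590
G1 X70.44 Y67.26 F1649
G1 X70.28 Y77.87
G1 X77.66 Y85.48
G1 X88.27 Y85.64
G1 X95.88 Y78.26
G1 X96.04 Y67.65
G1 X88.66 Y60.04
G1 X78.05 Y59.88
M5
G00 X38.30 Y27.99
M3 S912
G1 X37.93 Y7.95 F1082
G1 X38.90 Y55.22
G1 X13.06 Y107.50
G1 X75.54 Y88.29
G1 X14.71 Y171.11
M5
G00 X0.00 Y0.00

Since the viewBox matches the mm dimensions, user units are millimetres directly. The only transform is the Y-flip y_m = 180.90 − y_svg.

Shape 1 is a cubic bezier drawn with `<path>`. Its stroke #000000 means cut at S912, F1082. After flipping Y the toolpath is (32.20,27.36) → (50.29,56.48) → (73.77,132.31) → (70.43,161.47).

Shape 2 is a regular polygon drawn with `<polygon>`. Its stroke #008000 means score at S590, F1649. After flipping Y the toolpath is (78.05,59.88) → (70.44,67.26) → (70.28,77.87) → (77.66,85.48) → (88.27,85.64) → (95.88,78.26) → (96.04,67.65) → (88.66,60.04) → (78.05,59.88), returning to the start.

Shape 3 is a open polyline drawn with `<path>`. Its stroke #000000 means cut at S912, F1082. After flipping Y the toolpath is (38.30,27.99) → (37.93,7.95) → (38.90,55.22) → (13.06,107.50) → (75.54,88.29) → (14.71,171.11).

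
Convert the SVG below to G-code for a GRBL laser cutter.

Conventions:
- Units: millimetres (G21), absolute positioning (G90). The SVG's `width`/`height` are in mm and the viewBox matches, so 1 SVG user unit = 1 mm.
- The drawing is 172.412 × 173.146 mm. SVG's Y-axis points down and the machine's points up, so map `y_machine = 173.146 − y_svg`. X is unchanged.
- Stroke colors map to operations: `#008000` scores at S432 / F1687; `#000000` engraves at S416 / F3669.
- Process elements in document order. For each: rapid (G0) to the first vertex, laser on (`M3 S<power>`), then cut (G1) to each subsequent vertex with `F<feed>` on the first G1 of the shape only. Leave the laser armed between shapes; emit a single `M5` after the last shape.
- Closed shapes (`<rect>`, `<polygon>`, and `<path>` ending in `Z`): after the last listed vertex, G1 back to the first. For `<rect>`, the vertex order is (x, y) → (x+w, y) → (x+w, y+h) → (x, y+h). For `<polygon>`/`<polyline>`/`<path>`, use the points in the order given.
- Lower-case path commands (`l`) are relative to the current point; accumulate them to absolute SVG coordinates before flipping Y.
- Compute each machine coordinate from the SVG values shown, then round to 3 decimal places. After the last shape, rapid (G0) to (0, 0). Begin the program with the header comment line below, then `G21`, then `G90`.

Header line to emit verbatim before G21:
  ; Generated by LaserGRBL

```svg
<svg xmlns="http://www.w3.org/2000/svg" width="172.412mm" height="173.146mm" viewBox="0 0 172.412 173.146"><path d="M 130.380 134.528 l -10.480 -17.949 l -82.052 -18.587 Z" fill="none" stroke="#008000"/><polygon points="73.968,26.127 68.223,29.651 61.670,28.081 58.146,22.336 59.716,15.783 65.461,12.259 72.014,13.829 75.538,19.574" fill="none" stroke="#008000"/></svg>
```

; Generated by LaserGRBL
G21
G90
G0 X130.380 Y38.618
M3 S432
G1 X119.900 Y56.567 F1687
G1 X37.848 Y75.154
G1 X130.380 Y38.618
G0 X73.968 Y147.019
M3 S432
G1 X68.223 Y143.495 F1687
G1 X61.670 Y145.065
G1 X58.146 Y150.810
G1 X59.716 Y157.363
G1 X65.461 Y160.887
G1 X72.014 Y159.317
G1 X75.538 Y153.572
G1 X73.968 Y147.019
M5
G0 X0.000 Y0.000

viewBox `0 0 172.412 173.146` with mm width/height → 1 unit = 1 mm. Flip: y_m = 173.146 − y_svg.

**Shape 1** — `<path>` closed polygon, stroke `#008000` → score (S432, F1687). Machine vertices: (130.380,38.618) → (119.900,56.567) → (37.848,75.154) → (130.380,38.618). Closed: final G1 returns to the first vertex.

**Shape 2** — `<polygon>` regular polygon, stroke `#008000` → score (S432, F1687). Machine vertices: (73.968,147.019) → (68.223,143.495) → (61.670,145.065) → (58.146,150.810) → (59.716,157.363) → (65.461,160.887) → (72.014,159.317) → (75.538,153.572) → (73.968,147.019). Closed: final G1 returns to the first vertex.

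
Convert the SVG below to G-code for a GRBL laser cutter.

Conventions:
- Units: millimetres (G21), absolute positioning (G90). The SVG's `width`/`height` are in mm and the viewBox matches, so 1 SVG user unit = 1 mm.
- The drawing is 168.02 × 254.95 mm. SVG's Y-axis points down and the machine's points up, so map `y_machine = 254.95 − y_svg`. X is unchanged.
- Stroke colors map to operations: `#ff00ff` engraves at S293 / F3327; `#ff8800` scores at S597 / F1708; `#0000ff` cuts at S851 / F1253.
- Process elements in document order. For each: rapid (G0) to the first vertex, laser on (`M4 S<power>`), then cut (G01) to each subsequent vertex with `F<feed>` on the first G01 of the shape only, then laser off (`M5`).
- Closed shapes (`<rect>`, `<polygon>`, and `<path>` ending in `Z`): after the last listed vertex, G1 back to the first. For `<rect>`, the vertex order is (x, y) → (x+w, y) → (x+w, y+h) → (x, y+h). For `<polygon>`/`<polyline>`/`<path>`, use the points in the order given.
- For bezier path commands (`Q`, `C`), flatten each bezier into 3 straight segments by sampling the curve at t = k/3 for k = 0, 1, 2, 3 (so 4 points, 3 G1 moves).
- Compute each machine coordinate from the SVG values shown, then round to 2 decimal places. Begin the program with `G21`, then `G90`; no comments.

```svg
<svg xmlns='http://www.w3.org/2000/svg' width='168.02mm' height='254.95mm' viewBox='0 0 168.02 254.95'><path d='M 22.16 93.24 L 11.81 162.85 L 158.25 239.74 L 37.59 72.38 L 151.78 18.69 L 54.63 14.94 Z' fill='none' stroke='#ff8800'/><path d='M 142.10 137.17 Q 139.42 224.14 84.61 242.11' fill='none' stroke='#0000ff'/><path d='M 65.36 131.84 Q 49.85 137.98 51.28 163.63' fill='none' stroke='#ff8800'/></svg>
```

G21
G90
G0 X22.16 Y161.71
M4 S597
G01 X11.81 Y92.10 F1708
G01 X158.25 Y15.21
G01 X37.59 Y182.57
G01 X151.78 Y236.26
G01 X54.63 Y240.01
G01 X22.16 Y161.71
M5
G0 X142.10 Y117.78
M4 S851
G01 X134.52 Y67.47 F1253
G01 X115.36 Y32.49
G01 X84.61 Y12.84
M5
G0 X65.36 Y123.11
M4 S597
G01 X56.90 Y116.85 F1708
G01 X52.21 Y106.25
G01 X51.28 Y91.32
M5

Since the viewBox matches the mm dimensions, user units are millimetres directly. The only transform is the Y-flip y_m = 254.95 − y_svg.

Shape 1 is a closed polygon drawn with `<path>`. Its stroke #ff8800 means score at S597, F1708. After flipping Y the toolpath is (22.16,161.71) → (11.81,92.10) → (158.25,15.21) → (37.59,182.57) → (151.78,236.26) → (54.63,240.01) → (22.16,161.71), returning to the start.

Shape 2 is a quadratic bezier drawn with `<path>`. Its stroke #0000ff means cut at S851, F1253. After flipping Y the toolpath is (142.10,117.78) → (134.52,67.47) → (115.36,32.49) → (84.61,12.84).

Shape 3 is a quadratic bezier drawn with `<path>`. Its stroke #ff8800 means score at S597, F1708. After flipping Y the toolpath is (65.36,123.11) → (56.90,116.85) → (52.21,106.25) → (51.28,91.32).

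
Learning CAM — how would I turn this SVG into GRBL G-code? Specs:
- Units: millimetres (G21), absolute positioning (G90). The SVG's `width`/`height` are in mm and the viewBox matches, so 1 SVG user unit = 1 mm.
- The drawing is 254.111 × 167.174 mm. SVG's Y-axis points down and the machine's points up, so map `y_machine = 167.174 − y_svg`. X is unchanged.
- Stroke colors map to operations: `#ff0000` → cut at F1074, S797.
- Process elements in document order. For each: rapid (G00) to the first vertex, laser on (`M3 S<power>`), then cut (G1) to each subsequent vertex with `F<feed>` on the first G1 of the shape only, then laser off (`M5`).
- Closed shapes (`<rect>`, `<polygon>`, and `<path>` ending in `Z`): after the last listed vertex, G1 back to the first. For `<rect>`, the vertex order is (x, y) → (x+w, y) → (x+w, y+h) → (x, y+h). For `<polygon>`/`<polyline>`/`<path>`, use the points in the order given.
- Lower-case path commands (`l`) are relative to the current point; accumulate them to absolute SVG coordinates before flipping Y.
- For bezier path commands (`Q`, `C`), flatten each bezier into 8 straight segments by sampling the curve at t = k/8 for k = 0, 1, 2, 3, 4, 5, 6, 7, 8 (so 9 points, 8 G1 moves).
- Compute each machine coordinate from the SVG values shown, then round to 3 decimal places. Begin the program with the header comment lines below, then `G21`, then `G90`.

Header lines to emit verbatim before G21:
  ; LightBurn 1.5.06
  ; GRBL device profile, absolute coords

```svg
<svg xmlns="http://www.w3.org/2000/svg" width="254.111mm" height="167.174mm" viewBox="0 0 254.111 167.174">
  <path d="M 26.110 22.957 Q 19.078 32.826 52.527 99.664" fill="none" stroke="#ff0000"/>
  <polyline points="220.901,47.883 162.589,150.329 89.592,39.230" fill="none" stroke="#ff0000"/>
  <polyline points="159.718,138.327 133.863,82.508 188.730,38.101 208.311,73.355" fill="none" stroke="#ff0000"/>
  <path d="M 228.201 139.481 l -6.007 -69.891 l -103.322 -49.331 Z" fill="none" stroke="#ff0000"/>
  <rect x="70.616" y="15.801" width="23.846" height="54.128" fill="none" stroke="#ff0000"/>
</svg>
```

; LightBurn 1.5.06
; GRBL device profile, absolute coords
G21
G90
G00 X26.110 Y144.217
M3 S797
G1 X24.985 Y140.860 F1074
G1 X25.124 Y135.722
G1 X26.529 Y128.804
G1 X29.198 Y120.106
G1 X33.133 Y109.627
G1 X38.333 Y97.368
G1 X44.797 Y83.329
G1 X52.527 Y67.510
M5
G00 X220.901 Y119.291
M3 S797
G1 X162.589 Y16.845 F1074
G1 X89.592 Y127.944
M5
G00 X159.718 Y28.847
M3 S797
G1 X133.863 Y84.666 F1074
G1 X188.730 Y129.073
G1 X208.311 Y93.819
M5
G00 X228.201 Y27.693
M3 S797
G1 X222.194 Y97.584 F1074
G1 X118.872 Y146.915
G1 X228.201 Y27.693
M5
G00 X70.616 Y151.373
M3 S797
G1 X94.462 Y151.373 F1074
G1 X94.462 Y97.245
G1 X70.616 Y97.245
G1 X70.616 Y151.373
M5

viewBox `0 0 254.111 167.174` with mm width/height → 1 unit = 1 mm. Flip: y_m = 167.174 − y_svg.

**Shape 1** — `<path>` quadratic bezier, stroke `#ff0000` → cut (S797, F1074). Control points (SVG): P0=(26.110,22.957), P1=(19.078,32.826), P2=(52.527,99.664); sampled at t=k/8. Machine vertices: (26.110,144.217) → (24.985,140.860) → (25.124,135.722) → (26.529,128.804) → (29.198,120.106) → (33.133,109.627) → (38.333,97.368) → (44.797,83.329) → (52.527,67.510). Open path.

**Shape 2** — `<polyline>` open polyline, stroke `#ff0000` → cut (S797, F1074). Machine vertices: (220.901,119.291) → (162.589,16.845) → (89.592,127.944). Open path.

**Shape 3** — `<polyline>` open polyline, stroke `#ff0000` → cut (S797, F1074). Machine vertices: (159.718,28.847) → (133.863,84.666) → (188.730,129.073) → (208.311,93.819). Open path.

**Shape 4** — `<path>` closed polygon, stroke `#ff0000` → cut (S797, F1074). Machine vertices: (228.201,27.693) → (222.194,97.584) → (118.872,146.915) → (228.201,27.693). Closed: final G1 returns to the first vertex.

**Shape 5** — `<rect>` rectangle, stroke `#ff0000` → cut (S797, F1074). Machine vertices: (70.616,151.373) → (94.462,151.373) → (94.462,97.245) → (70.616,97.245) → (70.616,151.373). Closed: final G1 returns to the first vertex.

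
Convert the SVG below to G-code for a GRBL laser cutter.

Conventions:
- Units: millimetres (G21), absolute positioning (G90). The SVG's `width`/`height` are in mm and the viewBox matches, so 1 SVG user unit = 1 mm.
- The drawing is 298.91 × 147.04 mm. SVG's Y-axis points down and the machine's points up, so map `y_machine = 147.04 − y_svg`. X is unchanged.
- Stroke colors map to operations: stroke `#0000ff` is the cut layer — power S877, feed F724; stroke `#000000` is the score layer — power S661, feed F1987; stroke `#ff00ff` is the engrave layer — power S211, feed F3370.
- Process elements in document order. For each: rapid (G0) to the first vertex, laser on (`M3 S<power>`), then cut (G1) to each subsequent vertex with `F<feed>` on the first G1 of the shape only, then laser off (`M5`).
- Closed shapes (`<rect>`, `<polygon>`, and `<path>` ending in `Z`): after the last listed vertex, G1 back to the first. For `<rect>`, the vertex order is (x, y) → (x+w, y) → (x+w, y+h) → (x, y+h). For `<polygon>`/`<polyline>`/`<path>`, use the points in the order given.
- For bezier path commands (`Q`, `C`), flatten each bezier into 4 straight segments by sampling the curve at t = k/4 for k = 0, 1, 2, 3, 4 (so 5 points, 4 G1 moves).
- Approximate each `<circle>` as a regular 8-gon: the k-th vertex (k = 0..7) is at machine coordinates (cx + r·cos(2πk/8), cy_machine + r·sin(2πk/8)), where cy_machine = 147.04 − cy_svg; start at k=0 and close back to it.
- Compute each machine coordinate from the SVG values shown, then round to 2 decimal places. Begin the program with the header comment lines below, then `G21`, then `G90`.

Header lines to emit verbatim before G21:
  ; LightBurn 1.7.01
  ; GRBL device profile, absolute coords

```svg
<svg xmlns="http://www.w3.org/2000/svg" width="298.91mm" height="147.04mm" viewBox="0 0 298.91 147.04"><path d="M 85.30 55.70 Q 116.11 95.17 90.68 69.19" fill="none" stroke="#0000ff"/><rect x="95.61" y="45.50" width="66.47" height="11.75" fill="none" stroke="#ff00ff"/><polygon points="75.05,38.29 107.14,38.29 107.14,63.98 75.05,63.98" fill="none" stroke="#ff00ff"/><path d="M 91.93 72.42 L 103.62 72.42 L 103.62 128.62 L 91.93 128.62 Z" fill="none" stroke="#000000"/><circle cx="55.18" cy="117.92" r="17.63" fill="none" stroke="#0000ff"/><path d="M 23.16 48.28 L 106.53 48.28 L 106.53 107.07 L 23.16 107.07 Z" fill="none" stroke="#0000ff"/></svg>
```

; LightBurn 1.7.01
; GRBL device profile, absolute coords
G21
G90
G0 X85.30 Y91.34
M3 S877
G1 X97.19 Y75.70 F724
G1 X102.05 Y68.23
G1 X99.88 Y68.95
G1 X90.68 Y77.85
M5
G0 X95.61 Y101.54
M3 S211
G1 X162.08 Y101.54 F3370
G1 X162.08 Y89.79
G1 X95.61 Y89.79
G1 X95.61 Y101.54
M5
G0 X75.05 Y108.75
M3 S211
G1 X107.14 Y108.75 F3370
G1 X107.14 Y83.06
G1 X75.05 Y83.06
G1 X75.05 Y108.75
M5
G0 X91.93 Y74.62
M3 S661
G1 X103.62 Y74.62 F1987
G1 X103.62 Y18.42
G1 X91.93 Y18.42
G1 X91.93 Y74.62
M5
G0 X72.81 Y29.12
M3 S877
G1 X67.65 Y41.59 F724
G1 X55.18 Y46.75
G1 X42.71 Y41.59
G1 X37.55 Y29.12
G1 X42.71 Y16.65
G1 X55.18 Y11.49
G1 X67.65 Y16.65
G1 X72.81 Y29.12
M5
G0 X23.16 Y98.76
M3 S877
G1 X106.53 Y98.76 F724
G1 X106.53 Y39.97
G1 X23.16 Y39.97
G1 X23.16 Y98.76
M5

viewBox `0 0 298.91 147.04` with mm width/height → 1 unit = 1 mm. Flip: y_m = 147.04 − y_svg.

**Shape 1** — `<path>` quadratic bezier, stroke `#0000ff` → cut (S877, F724). Control points (SVG): P0=(85.30,55.70), P1=(116.11,95.17), P2=(90.68,69.19); sampled at t=k/4. Machine vertices: (85.30,91.34) → (97.19,75.70) → (102.05,68.23) → (99.88,68.95) → (90.68,77.85). Open path.

**Shape 2** — `<rect>` rectangle, stroke `#ff00ff` → engrave (S211, F3370). Machine vertices: (95.61,101.54) → (162.08,101.54) → (162.08,89.79) → (95.61,89.79) → (95.61,101.54). Closed: final G1 returns to the first vertex.

**Shape 3** — `<polygon>` rectangle, stroke `#ff00ff` → engrave (S211, F3370). Machine vertices: (75.05,108.75) → (107.14,108.75) → (107.14,83.06) → (75.05,83.06) → (75.05,108.75). Closed: final G1 returns to the first vertex.

**Shape 4** — `<path>` rectangle, stroke `#000000` → score (S661, F1987). Machine vertices: (91.93,74.62) → (103.62,74.62) → (103.62,18.42) → (91.93,18.42) → (91.93,74.62). Closed: final G1 returns to the first vertex.

**Shape 5** — `<circle>` circle, stroke `#0000ff` → cut (S877, F724). Machine vertices: (72.81,29.12) → (67.65,41.59) → (55.18,46.75) → (42.71,41.59) → (37.55,29.12) → (42.71,16.65) → (55.18,11.49) → (67.65,16.65) → (72.81,29.12). Closed: final G1 returns to the first vertex.

**Shape 6** — `<path>` rectangle, stroke `#0000ff` → cut (S877, F724). Machine vertices: (23.16,98.76) → (106.53,98.76) → (106.53,39.97) → (23.16,39.97) → (23.16,98.76). Closed: final G1 returns to the first vertex.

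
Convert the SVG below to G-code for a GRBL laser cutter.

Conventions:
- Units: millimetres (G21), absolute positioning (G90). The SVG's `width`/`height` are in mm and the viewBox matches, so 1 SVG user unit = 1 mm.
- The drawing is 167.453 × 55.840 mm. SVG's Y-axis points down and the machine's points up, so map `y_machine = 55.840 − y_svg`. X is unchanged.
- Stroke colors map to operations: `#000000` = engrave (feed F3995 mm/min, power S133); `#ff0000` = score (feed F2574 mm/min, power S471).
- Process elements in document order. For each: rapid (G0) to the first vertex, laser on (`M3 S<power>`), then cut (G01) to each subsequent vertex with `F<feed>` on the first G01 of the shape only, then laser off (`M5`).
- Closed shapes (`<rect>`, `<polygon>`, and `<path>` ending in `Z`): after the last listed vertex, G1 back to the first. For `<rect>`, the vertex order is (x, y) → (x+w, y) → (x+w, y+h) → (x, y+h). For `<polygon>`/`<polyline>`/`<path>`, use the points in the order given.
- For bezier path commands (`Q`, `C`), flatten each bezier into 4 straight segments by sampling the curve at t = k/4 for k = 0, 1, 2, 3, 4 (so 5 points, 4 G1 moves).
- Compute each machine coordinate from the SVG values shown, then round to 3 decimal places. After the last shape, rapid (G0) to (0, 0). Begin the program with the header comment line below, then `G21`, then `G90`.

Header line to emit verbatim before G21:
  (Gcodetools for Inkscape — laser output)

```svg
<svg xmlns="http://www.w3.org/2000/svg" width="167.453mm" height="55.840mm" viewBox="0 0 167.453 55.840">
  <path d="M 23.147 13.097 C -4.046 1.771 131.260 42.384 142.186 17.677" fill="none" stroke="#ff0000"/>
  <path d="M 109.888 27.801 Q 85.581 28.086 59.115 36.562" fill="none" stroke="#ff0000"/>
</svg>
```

viewBox `0 0 167.453 55.840` with mm width/height → 1 unit = 1 mm. Flip: y_m = 55.840 − y_svg.

**Shape 1** — `<path>` cubic bezier, stroke `#ff0000` → score (S471, F2574). Control points (SVG): P0=(23.147,13.097), P1=(-4.046,1.771), P2=(131.260,42.384), P3=(142.186,17.677); sampled at t=k/4. Machine vertices: (23.147,42.743) → (28.738,43.331) → (68.372,35.435) → (115.153,30.048) → (142.186,38.163). Open path.

**Shape 2** — `<path>` quadratic bezier, stroke `#ff0000` → score (S471, F2574). Control points (SVG): P0=(109.888,27.801), P1=(85.581,28.086), P2=(59.115,36.562); sampled at t=k/4. Machine vertices: (109.888,28.039) → (97.600,27.385) → (85.041,25.706) → (72.213,23.004) → (59.115,19.278). Open path.

(Gcodetools for Inkscape — laser output)
G21
G90
G0 X23.147 Y42.743
M3 S471
G01 X28.738 Y43.331 F2574
G01 X68.372 Y35.435
G01 X115.153 Y30.048
G01 X142.186 Y38.163
M5
G0 X109.888 Y28.039
M3 S471
G01 X97.600 Y27.385 F2574
G01 X85.041 Y25.706
G01 X72.213 Y23.004
G01 X59.115 Y19.278
M5
G0 X0.000 Y0.000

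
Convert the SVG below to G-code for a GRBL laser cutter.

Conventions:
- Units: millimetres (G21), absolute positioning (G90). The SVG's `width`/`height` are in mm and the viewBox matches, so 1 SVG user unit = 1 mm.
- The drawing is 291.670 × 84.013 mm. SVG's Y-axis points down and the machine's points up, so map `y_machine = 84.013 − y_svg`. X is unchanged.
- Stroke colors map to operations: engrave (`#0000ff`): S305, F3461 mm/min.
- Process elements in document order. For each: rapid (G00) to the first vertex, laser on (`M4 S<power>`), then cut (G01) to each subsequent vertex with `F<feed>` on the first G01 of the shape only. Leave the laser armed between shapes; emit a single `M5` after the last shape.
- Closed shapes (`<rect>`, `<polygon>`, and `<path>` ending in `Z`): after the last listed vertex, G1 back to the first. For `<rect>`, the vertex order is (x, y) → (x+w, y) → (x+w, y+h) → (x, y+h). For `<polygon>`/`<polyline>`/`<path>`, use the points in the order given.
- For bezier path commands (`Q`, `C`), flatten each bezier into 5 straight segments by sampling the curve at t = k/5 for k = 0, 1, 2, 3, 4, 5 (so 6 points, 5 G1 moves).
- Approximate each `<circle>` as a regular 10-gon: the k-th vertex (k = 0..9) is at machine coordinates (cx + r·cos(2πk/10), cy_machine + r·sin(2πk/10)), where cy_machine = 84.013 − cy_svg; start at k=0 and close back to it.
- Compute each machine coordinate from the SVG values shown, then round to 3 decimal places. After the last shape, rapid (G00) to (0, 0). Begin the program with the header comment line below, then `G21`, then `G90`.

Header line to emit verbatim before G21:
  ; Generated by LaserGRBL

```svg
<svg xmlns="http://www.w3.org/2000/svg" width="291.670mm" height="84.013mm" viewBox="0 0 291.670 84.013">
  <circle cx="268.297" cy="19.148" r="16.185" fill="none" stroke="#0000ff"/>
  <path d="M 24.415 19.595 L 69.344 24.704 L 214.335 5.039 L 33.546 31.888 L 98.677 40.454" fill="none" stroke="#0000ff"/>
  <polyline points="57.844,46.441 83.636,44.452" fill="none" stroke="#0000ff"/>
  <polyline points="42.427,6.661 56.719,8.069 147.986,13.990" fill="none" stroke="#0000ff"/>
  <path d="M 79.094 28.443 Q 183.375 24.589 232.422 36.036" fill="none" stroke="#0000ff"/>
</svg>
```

1 u = 1 mm; y_m = 84.013 − y.

[1] `<circle>` circle, #0000ff→engrave S305 F3461: (284.482,64.865) → (281.391,74.378) → (273.298,80.258) → (263.296,80.258) → (255.203,74.378) → (252.112,64.865) → (255.203,55.352) → (263.296,49.472) → (273.298,49.472) → (281.391,55.352) → (284.482,64.865) (closed)

[2] `<path>` open polyline, #0000ff→engrave S305 F3461: (24.415,64.418) → (69.344,59.309) → (214.335,78.974) → (33.546,52.125) → (98.677,43.559)

[3] `<polyline>` line segment, #0000ff→engrave S305 F3461: (57.844,37.572) → (83.636,39.561)

[4] `<polyline>` open polyline, #0000ff→engrave S305 F3461: (42.427,77.352) → (56.719,75.944) → (147.986,70.023)

[5] `<path>` quadratic bezier, #0000ff→engrave S305 F3461: (79.094,55.570) → (118.597,56.500) → (153.681,56.205) → (184.347,54.686) → (210.594,51.944) → (232.422,47.977)

; Generated by LaserGRBL
G21
G90
G00 X284.482 Y64.865
M4 S305
G01 X281.391 Y74.378 F3461
G01 X273.298 Y80.258
G01 X263.296 Y80.258
G01 X255.203 Y74.378
G01 X252.112 Y64.865
G01 X255.203 Y55.352
G01 X263.296 Y49.472
G01 X273.298 Y49.472
G01 X281.391 Y55.352
G01 X284.482 Y64.865
G00 X24.415 Y64.418
M4 S305
G01 X69.344 Y59.309 F3461
G01 X214.335 Y78.974
G01 X33.546 Y52.125
G01 X98.677 Y43.559
G00 X57.844 Y37.572
M4 S305
G01 X83.636 Y39.561 F3461
G00 X42.427 Y77.352
M4 S305
G01 X56.719 Y75.944 F3461
G01 X147.986 Y70.023
G00 X79.094 Y55.570
M4 S305
G01 X118.597 Y56.500 F3461
G01 X153.681 Y56.205
G01 X184.347 Y54.686
G01 X210.594 Y51.944
G01 X232.422 Y47.977
M5
G00 X0.000 Y0.000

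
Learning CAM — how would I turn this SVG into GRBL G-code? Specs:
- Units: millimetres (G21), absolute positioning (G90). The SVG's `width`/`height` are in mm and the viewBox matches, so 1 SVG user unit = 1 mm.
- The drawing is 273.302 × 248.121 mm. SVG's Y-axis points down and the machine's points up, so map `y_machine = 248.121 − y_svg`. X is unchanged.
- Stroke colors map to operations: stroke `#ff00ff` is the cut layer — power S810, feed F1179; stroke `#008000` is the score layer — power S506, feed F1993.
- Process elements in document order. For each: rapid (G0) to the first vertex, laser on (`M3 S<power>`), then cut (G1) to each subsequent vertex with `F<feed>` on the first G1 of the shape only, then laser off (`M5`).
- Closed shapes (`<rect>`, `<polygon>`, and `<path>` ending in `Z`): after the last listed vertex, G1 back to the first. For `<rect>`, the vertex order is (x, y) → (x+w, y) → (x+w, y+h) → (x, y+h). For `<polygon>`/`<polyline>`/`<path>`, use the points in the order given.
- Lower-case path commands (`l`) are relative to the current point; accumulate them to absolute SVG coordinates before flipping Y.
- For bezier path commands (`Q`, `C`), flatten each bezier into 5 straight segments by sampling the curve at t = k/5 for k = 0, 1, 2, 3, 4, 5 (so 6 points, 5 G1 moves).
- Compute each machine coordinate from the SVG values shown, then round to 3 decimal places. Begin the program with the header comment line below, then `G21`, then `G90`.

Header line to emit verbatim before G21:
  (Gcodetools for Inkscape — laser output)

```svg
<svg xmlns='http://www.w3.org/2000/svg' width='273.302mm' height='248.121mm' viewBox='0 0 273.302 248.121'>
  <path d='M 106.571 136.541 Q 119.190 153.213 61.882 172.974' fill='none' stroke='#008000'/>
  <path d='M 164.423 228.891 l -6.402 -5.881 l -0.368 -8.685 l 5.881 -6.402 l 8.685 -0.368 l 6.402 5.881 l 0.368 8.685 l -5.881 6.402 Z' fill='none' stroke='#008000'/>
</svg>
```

(Gcodetools for Inkscape — laser output)
G21
G90
G0 X106.571 Y111.580
M3 S506
G1 X108.822 Y104.788 F1993
G1 X105.478 Y97.748
G1 X96.540 Y90.462
G1 X82.008 Y82.928
G1 X61.882 Y75.147
M5
G0 X164.423 Y19.230
M3 S506
G1 X158.021 Y25.111 F1993
G1 X157.653 Y33.796
G1 X163.534 Y40.198
G1 X172.219 Y40.566
G1 X178.621 Y34.685
G1 X178.989 Y26.000
G1 X173.108 Y19.598
G1 X164.423 Y19.230
M5

viewBox `0 0 273.302 248.121` with mm width/height → 1 unit = 1 mm. Flip: y_m = 248.121 − y_svg.

**Shape 1** — `<path>` quadratic bezier, stroke `#008000` → score (S506, F1993). Control points (SVG): P0=(106.571,136.541), P1=(119.190,153.213), P2=(61.882,172.974); sampled at t=k/5. Machine vertices: (106.571,111.580) → (108.822,104.788) → (105.478,97.748) → (96.540,90.462) → (82.008,82.928) → (61.882,75.147). Open path.

**Shape 2** — `<path>` regular polygon, stroke `#008000` → score (S506, F1993). Machine vertices: (164.423,19.230) → (158.021,25.111) → (157.653,33.796) → (163.534,40.198) → (172.219,40.566) → (178.621,34.685) → (178.989,26.000) → (173.108,19.598) → (164.423,19.230). Closed: final G1 returns to the first vertex.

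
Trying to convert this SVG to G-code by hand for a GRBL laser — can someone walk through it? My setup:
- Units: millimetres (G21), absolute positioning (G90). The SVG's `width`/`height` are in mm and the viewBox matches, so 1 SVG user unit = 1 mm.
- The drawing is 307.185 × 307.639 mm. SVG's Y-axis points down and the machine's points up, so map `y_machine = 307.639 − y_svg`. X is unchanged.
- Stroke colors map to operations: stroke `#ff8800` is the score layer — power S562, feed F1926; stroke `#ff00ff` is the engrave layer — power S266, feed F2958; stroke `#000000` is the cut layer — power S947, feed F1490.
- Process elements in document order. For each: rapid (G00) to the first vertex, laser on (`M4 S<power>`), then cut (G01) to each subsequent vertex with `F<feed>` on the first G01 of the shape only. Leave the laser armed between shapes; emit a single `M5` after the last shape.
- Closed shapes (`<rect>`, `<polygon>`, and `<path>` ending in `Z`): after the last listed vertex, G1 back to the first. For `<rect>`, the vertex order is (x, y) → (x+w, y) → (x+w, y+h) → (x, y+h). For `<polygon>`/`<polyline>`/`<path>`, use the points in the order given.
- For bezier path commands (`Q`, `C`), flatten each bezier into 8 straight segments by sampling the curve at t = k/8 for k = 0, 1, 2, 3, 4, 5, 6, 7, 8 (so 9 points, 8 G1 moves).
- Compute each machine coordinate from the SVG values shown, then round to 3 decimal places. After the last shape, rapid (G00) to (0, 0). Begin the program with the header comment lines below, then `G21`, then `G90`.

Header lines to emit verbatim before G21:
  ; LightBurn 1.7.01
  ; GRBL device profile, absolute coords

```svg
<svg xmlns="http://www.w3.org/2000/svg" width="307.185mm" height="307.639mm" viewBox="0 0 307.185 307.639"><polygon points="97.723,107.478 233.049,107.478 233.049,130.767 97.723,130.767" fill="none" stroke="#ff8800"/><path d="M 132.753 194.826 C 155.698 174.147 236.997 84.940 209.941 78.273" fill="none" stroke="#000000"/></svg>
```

1 u = 1 mm; y_m = 307.639 − y.

[1] `<polygon>` rectangle, #ff8800→score S562 F1926: (97.723,200.161) → (233.049,200.161) → (233.049,176.872) → (97.723,176.872) → (97.723,200.161) (closed)

[2] `<path>` cubic bezier, #000000→cut S947 F1490: (132.753,112.813) → (143.767,123.485) → (158.298,138.811) → (174.393,157.021) → (190.097,176.344) → (203.458,195.011) → (212.521,211.250) → (215.333,223.292) → (209.941,229.366)

; LightBurn 1.7.01
; GRBL device profile, absolute coords
G21
G90
G00 X97.723 Y200.161
M4 S562
G01 X233.049 Y200.161 F1926
G01 X233.049 Y176.872
G01 X97.723 Y176.872
G01 X97.723 Y200.161
G00 X132.753 Y112.813
M4 S947
G01 X143.767 Y123.485 F1490
G01 X158.298 Y138.811
G01 X174.393 Y157.021
G01 X190.097 Y176.344
G01 X203.458 Y195.011
G01 X212.521 Y211.250
G01 X215.333 Y223.292
G01 X209.941 Y229.366
M5
G00 X0.000 Y0.000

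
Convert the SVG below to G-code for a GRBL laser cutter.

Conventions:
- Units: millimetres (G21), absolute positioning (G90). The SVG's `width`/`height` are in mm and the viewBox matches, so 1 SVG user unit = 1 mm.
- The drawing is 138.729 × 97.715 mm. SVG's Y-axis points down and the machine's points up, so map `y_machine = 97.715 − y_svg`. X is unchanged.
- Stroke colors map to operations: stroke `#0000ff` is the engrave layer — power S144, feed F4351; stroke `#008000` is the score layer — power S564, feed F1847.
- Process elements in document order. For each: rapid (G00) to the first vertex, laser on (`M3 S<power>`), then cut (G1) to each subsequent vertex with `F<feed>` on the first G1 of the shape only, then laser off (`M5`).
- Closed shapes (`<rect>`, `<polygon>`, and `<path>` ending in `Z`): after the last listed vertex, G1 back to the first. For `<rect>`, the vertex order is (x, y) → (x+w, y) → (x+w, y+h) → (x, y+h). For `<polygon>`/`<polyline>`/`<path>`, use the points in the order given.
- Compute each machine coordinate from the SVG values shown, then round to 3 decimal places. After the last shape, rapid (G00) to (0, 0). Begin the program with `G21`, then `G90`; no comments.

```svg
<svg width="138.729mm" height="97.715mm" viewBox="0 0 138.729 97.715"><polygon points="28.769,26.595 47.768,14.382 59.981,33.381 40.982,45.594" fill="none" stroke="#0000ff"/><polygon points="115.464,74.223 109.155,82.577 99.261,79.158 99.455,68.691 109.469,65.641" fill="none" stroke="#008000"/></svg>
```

G21
G90
G00 X28.769 Y71.120
M3 S144
G1 X47.768 Y83.333 F4351
G1 X59.981 Y64.334
G1 X40.982 Y52.121
G1 X28.769 Y71.120
M5
G00 X115.464 Y23.492
M3 S564
G1 X109.155 Y15.138 F1847
G1 X99.261 Y18.557
G1 X99.455 Y29.024
G1 X109.469 Y32.074
G1 X115.464 Y23.492
M5
G00 X0.000 Y0.000

Since the viewBox matches the mm dimensions, user units are millimetres directly. The only transform is the Y-flip y_m = 97.715 − y_svg.

Shape 1 is a regular polygon drawn with `<polygon>`. Its stroke #0000ff means engrave at S144, F4351. After flipping Y the toolpath is (28.769,71.120) → (47.768,83.333) → (59.981,64.334) → (40.982,52.121) → (28.769,71.120), returning to the start.

Shape 2 is a regular polygon drawn with `<polygon>`. Its stroke #008000 means score at S564, F1847. After flipping Y the toolpath is (115.464,23.492) → (109.155,15.138) → (99.261,18.557) → (99.455,29.024) → (109.469,32.074) → (115.464,23.492), returning to the start.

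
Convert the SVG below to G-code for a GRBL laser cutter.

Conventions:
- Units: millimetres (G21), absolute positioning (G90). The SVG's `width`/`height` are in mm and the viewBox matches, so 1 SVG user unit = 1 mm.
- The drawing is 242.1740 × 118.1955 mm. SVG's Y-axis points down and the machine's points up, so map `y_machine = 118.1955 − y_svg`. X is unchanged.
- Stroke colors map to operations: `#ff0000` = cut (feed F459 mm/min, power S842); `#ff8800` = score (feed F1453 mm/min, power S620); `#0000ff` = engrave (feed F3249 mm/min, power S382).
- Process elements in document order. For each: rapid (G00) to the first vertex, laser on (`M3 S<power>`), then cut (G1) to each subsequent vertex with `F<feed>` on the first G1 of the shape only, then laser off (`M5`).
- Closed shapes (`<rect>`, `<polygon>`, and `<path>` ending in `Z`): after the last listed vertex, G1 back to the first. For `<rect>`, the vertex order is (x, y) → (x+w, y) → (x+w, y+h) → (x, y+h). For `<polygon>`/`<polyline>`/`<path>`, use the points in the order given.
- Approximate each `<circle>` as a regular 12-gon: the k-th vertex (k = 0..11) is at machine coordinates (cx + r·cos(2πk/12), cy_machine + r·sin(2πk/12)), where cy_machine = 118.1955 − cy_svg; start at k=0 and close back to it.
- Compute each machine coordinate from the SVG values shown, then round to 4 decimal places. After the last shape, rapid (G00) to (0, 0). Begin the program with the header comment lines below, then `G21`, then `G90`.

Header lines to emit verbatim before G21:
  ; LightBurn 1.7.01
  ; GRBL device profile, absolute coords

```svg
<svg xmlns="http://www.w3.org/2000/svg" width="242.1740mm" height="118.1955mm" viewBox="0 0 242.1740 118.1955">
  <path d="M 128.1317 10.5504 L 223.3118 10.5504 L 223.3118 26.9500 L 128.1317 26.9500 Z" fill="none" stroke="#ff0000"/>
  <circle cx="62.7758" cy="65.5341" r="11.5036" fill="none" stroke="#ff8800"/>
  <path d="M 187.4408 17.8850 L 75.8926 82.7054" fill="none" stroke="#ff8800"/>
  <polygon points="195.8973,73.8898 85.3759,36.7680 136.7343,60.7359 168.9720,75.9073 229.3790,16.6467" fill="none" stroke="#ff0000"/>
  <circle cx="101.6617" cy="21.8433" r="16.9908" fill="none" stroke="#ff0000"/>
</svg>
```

; LightBurn 1.7.01
; GRBL device profile, absolute coords
G21
G90
G00 X128.1317 Y107.6451
M3 S842
G1 X223.3118 Y107.6451 F459
G1 X223.3118 Y91.2455
G1 X128.1317 Y91.2455
G1 X128.1317 Y107.6451
M5
G00 X74.2794 Y52.6614
M3 S620
G1 X72.7382 Y58.4132 F1453
G1 X68.5276 Y62.6238
G1 X62.7758 Y64.1650
G1 X57.0240 Y62.6238
G1 X52.8134 Y58.4132
G1 X51.2722 Y52.6614
G1 X52.8134 Y46.9096
G1 X57.0240 Y42.6990
G1 X62.7758 Y41.1578
G1 X68.5276 Y42.6990
G1 X72.7382 Y46.9096
G1 X74.2794 Y52.6614
M5
G00 X187.4408 Y100.3105
M3 S620
G1 X75.8926 Y35.4901 F1453
M5
G00 X195.8973 Y44.3057
M3 S842
G1 X85.3759 Y81.4275 F459
G1 X136.7343 Y57.4596
G1 X168.9720 Y42.2882
G1 X229.3790 Y101.5488
G1 X195.8973 Y44.3057
M5
G00 X118.6525 Y96.3522
M3 S842
G1 X116.3762 Y104.8476 F459
G1 X110.1571 Y111.0667
G1 X101.6617 Y113.3430
G1 X93.1663 Y111.0667
G1 X86.9472 Y104.8476
G1 X84.6709 Y96.3522
G1 X86.9472 Y87.8568
G1 X93.1663 Y81.6377
G1 X101.6617 Y79.3614
G1 X110.1571 Y81.6377
G1 X116.3762 Y87.8568
G1 X118.6525 Y96.3522
M5
G00 X0.0000 Y0.0000

1 u = 1 mm; y_m = 118.1955 − y.

[1] `<path>` rectangle, #ff0000→cut S842 F459: (128.1317,107.6451) → (223.3118,107.6451) → (223.3118,91.2455) → (128.1317,91.2455) → (128.1317,107.6451) (closed)

[2] `<circle>` circle, #ff8800→score S620 F1453: (74.2794,52.6614) → (72.7382,58.4132) → (68.5276,62.6238) → (62.7758,64.1650) → (57.0240,62.6238) → (52.8134,58.4132) → (51.2722,52.6614) → (52.8134,46.9096) → (57.0240,42.6990) → (62.7758,41.1578) → (68.5276,42.6990) → (72.7382,46.9096) → (74.2794,52.6614) (closed)

[3] `<path>` line segment, #ff8800→score S620 F1453: (187.4408,100.3105) → (75.8926,35.4901)

[4] `<polygon>` closed polygon, #ff0000→cut S842 F459: (195.8973,44.3057) → (85.3759,81.4275) → (136.7343,57.4596) → (168.9720,42.2882) → (229.3790,101.5488) → (195.8973,44.3057) (closed)

[5] `<circle>` circle, #ff0000→cut S842 F459: (118.6525,96.3522) → (116.3762,104.8476) → (110.1571,111.0667) → (101.6617,113.3430) → (93.1663,111.0667) → (86.9472,104.8476) → (84.6709,96.3522) → (86.9472,87.8568) → (93.1663,81.6377) → (101.6617,79.3614) → (110.1571,81.6377) → (116.3762,87.8568) → (118.6525,96.3522) (closed)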